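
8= 8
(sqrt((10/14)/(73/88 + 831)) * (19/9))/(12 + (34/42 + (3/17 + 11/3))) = 646 * sqrt(56364770)/1305539835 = 0.00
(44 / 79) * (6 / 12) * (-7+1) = -1.67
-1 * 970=-970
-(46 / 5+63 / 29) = -1649 / 145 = -11.37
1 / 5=0.20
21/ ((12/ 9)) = 15.75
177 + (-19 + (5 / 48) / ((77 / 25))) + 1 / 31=18110579 / 114576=158.07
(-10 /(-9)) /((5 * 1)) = 0.22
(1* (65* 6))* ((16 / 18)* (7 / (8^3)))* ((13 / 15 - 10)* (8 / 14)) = -1781 / 72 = -24.74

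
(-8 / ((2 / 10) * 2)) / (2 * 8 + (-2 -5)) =-20 / 9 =-2.22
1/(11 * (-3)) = -1/33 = -0.03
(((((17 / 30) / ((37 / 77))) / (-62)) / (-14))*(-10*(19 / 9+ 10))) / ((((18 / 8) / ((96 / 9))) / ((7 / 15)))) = -4565792 / 12542445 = -0.36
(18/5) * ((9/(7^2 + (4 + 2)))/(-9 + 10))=162/275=0.59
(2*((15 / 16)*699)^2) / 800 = 4397409 / 4096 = 1073.59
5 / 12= 0.42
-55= -55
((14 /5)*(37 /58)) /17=259 /2465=0.11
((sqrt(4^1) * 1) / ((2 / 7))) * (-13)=-91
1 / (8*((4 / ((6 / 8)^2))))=9 / 512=0.02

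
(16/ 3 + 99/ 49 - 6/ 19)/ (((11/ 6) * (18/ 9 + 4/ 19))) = 1787/ 1029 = 1.74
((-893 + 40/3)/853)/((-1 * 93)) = 2639/237987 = 0.01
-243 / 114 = -81 / 38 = -2.13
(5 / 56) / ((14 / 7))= 5 / 112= 0.04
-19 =-19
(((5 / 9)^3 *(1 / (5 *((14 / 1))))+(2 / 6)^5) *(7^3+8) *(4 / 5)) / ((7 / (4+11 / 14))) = 58357 / 46305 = 1.26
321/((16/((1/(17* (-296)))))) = -321/80512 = -0.00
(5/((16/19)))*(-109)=-10355/16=-647.19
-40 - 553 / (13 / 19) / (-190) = -4647 / 130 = -35.75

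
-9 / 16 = -0.56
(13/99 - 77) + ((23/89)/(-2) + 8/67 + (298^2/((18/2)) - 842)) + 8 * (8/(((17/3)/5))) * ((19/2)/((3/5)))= 65850106627/6690486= 9842.35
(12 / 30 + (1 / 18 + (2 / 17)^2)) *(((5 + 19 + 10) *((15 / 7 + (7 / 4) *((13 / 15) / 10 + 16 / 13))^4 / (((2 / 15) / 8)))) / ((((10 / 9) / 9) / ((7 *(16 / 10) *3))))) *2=42486823542839319868109489 / 208173988750000000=204092854.24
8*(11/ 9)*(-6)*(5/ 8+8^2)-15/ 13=-147907/ 39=-3792.49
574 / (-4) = -143.50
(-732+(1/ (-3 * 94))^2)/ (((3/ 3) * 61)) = -58211567/ 4850964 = -12.00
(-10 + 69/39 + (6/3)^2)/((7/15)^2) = -19.43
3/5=0.60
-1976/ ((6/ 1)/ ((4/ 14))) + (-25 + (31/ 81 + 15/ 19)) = -1270385/ 10773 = -117.92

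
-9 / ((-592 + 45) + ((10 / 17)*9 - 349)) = 153 / 15142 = 0.01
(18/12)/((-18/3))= -1/4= -0.25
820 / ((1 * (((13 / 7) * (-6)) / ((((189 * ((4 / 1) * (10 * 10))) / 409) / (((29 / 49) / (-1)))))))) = 3543876000 / 154193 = 22983.38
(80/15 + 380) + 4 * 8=1252/3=417.33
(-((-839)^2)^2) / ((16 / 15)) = -7432571613615 / 16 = -464535725850.94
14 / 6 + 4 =19 / 3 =6.33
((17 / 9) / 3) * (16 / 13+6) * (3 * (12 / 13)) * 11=138.68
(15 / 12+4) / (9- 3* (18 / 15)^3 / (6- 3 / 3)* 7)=4375 / 1452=3.01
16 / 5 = 3.20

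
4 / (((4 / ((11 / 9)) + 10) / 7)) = 154 / 73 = 2.11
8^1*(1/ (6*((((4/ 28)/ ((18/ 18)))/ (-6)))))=-56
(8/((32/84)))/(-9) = -7/3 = -2.33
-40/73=-0.55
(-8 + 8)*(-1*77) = 0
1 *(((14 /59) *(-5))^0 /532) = 0.00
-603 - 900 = -1503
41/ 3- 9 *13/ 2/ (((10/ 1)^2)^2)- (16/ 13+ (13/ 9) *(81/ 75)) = 8478637/ 780000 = 10.87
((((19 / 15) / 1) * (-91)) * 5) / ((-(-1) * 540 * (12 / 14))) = -12103 / 9720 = -1.25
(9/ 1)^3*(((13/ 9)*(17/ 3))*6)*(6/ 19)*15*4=12888720/ 19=678353.68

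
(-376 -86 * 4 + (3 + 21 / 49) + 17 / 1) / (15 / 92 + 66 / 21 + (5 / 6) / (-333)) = -450073476 / 2125261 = -211.77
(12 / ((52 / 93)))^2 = 77841 / 169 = 460.60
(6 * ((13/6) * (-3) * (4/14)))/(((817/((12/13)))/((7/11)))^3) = -508032/122667899775707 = -0.00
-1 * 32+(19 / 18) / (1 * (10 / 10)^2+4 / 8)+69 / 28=-21797 / 756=-28.83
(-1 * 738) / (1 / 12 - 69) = 8856 / 827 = 10.71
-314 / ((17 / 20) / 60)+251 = -372533 / 17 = -21913.71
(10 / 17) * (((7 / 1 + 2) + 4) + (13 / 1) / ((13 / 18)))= 310 / 17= 18.24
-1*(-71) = 71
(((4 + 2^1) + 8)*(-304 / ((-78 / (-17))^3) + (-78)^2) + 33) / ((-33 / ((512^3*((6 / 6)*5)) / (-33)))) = 3390271999128371200 / 64598391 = 52482297881.51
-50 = -50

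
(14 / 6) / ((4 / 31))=217 / 12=18.08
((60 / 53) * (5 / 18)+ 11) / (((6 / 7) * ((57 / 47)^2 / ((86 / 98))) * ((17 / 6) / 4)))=11.12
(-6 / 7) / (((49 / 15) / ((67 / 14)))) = -3015 / 2401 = -1.26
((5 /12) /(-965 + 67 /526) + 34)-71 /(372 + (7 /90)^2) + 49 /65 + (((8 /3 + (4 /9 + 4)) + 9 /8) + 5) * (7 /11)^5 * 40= 25881310173728369115949 /288164207775986775090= 89.81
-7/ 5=-1.40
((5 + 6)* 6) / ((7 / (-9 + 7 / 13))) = -7260 / 91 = -79.78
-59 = -59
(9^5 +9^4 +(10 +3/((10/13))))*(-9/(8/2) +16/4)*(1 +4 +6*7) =215902631/40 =5397565.78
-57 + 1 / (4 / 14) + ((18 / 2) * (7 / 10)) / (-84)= -2143 / 40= -53.58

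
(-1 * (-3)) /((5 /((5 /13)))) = 3 /13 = 0.23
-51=-51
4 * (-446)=-1784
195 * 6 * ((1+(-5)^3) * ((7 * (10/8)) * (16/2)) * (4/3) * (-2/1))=27081600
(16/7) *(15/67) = 240/469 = 0.51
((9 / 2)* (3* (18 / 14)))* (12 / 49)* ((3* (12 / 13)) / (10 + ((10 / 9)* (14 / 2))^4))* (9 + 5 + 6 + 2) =3788111448 / 53676572495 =0.07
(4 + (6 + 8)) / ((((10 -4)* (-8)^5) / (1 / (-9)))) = 0.00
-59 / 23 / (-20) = 59 / 460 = 0.13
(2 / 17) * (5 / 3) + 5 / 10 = 71 / 102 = 0.70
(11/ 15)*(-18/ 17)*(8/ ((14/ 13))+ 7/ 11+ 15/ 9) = -7.56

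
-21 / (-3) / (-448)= -1 / 64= -0.02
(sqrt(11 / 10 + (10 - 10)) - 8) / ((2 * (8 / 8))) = -4 + sqrt(110) / 20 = -3.48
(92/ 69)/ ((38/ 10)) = 20/ 57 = 0.35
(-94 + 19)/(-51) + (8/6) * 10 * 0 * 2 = 25/17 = 1.47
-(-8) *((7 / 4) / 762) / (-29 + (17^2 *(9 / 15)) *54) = 35 / 17782413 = 0.00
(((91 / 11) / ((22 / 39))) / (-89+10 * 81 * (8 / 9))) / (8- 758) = -1183 / 38175500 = -0.00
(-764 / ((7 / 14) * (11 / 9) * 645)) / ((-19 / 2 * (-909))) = -3056 / 13615305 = -0.00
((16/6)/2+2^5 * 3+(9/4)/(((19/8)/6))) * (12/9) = 23488/171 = 137.36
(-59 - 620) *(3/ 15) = -679/ 5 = -135.80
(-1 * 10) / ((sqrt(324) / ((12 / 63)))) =-20 / 189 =-0.11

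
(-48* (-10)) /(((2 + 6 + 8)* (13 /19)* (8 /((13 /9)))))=95 /12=7.92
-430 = -430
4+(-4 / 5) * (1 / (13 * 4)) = 259 / 65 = 3.98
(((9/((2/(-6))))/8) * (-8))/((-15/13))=-117/5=-23.40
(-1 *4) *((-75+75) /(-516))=0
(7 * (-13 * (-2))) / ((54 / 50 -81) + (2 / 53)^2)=-491575 / 215857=-2.28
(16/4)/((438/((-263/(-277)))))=526/60663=0.01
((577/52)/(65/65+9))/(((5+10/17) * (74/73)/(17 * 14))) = 85210783/1827800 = 46.62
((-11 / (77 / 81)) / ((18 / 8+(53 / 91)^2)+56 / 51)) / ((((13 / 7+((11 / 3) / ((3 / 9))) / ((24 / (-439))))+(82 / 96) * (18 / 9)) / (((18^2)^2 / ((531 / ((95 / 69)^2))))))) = 3200959495843200 / 537938112878683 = 5.95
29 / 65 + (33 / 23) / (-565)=74942 / 168935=0.44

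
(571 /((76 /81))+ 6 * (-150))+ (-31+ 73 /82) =-1001931 /3116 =-321.54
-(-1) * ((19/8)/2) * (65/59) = 1235/944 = 1.31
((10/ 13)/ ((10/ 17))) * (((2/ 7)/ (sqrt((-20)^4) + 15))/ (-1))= -34/ 37765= -0.00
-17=-17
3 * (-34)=-102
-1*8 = -8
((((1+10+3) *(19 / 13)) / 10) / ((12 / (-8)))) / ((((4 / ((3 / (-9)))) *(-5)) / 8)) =-532 / 2925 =-0.18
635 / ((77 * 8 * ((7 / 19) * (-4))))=-12065 / 17248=-0.70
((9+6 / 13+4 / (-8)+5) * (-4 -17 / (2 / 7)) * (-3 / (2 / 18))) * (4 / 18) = 138303 / 26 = 5319.35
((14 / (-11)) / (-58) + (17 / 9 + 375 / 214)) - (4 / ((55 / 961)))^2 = -824698547969 / 168958350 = -4881.08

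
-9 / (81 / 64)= -64 / 9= -7.11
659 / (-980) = -659 / 980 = -0.67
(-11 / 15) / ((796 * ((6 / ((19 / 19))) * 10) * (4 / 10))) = -11 / 286560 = -0.00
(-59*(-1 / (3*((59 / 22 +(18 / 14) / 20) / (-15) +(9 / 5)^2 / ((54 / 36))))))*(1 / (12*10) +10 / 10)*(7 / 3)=19239605 / 822006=23.41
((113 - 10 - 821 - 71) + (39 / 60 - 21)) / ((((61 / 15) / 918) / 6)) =-66868497 / 61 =-1096204.87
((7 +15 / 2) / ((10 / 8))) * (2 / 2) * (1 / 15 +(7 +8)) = 13108 / 75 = 174.77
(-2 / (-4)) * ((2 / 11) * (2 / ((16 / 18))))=9 / 44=0.20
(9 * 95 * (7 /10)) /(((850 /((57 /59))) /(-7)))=-477603 /100300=-4.76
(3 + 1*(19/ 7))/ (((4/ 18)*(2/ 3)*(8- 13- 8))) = -270/ 91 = -2.97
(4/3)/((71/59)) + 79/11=19423/2343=8.29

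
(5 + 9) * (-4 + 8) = 56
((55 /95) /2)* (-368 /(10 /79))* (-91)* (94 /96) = 85484399 /1140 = 74986.31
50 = 50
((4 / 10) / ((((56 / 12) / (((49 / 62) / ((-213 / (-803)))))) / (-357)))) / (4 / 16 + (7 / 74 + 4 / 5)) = -79.65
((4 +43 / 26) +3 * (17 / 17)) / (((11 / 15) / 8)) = 13500 / 143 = 94.41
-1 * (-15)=15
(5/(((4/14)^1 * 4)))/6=35/48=0.73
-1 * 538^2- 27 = -289471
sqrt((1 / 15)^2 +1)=sqrt(226) / 15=1.00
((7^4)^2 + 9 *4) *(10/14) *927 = 26720019495/7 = 3817145642.14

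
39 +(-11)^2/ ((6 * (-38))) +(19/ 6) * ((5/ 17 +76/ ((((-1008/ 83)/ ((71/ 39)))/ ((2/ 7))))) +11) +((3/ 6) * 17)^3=90402315683/ 133326648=678.05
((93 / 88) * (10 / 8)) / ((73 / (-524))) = -60915 / 6424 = -9.48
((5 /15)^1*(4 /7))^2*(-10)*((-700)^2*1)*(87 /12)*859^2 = -8559419600000 /9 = -951046622222.22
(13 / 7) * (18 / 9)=26 / 7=3.71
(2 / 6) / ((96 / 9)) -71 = -2271 / 32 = -70.97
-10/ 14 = -5/ 7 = -0.71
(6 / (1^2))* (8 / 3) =16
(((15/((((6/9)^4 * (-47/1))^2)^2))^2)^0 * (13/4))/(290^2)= 13/336400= 0.00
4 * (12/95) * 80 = 768/19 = 40.42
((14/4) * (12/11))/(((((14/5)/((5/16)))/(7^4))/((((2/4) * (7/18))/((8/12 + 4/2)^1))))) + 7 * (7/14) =439887/5632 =78.10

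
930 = 930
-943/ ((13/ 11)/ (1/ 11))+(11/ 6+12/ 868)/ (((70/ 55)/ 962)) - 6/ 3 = 156591649/ 118482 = 1321.65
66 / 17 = 3.88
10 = 10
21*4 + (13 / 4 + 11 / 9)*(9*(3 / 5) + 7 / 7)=5068 / 45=112.62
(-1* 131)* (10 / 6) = -655 / 3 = -218.33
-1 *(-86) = 86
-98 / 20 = -49 / 10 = -4.90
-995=-995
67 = 67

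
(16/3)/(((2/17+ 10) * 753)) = 68/97137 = 0.00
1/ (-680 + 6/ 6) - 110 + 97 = -8828/ 679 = -13.00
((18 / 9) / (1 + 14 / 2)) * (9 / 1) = 9 / 4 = 2.25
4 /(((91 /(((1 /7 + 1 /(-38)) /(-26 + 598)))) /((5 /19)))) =155 /65767702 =0.00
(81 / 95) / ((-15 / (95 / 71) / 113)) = -3051 / 355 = -8.59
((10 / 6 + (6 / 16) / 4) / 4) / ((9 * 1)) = 169 / 3456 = 0.05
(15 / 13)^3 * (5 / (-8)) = -16875 / 17576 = -0.96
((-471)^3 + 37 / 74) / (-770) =208974221 / 1540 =135697.55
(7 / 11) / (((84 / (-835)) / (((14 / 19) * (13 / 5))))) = -15197 / 1254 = -12.12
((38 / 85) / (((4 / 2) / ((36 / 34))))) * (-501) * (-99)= 16962858 / 1445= 11739.00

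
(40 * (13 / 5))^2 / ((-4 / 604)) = -1633216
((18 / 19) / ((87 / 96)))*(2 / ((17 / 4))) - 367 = -366.51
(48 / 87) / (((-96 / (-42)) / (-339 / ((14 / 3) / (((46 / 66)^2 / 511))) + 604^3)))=190741468479999 / 3586198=53187656.81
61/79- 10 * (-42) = 33241/79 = 420.77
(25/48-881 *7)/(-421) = 14.65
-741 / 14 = -52.93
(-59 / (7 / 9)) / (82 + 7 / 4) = -2124 / 2345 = -0.91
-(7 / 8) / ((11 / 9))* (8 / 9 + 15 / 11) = -1561 / 968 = -1.61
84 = 84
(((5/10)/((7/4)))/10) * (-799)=-799/35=-22.83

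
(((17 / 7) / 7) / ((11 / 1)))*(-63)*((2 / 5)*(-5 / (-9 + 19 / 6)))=-1836 / 2695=-0.68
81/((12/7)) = 189/4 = 47.25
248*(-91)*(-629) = 14195272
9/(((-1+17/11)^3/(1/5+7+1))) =54571/120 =454.76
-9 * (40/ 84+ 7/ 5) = -591/ 35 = -16.89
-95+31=-64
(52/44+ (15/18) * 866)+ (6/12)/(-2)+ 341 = 140395/132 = 1063.60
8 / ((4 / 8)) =16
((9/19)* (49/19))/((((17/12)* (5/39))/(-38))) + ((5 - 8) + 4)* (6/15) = -82426/323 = -255.19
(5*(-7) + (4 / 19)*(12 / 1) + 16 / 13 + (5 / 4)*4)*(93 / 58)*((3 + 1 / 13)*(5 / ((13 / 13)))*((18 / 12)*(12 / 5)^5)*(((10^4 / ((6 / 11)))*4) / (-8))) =66001055662080 / 93119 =708781834.66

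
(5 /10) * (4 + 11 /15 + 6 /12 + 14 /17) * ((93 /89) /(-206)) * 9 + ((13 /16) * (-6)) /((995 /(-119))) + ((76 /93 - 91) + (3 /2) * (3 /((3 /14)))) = -792992605097 /11536449492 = -68.74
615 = 615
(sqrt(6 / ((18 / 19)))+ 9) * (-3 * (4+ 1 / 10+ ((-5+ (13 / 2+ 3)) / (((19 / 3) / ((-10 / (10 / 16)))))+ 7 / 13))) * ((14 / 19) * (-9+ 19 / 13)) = -307891206 / 305045 - 11403378 * sqrt(57) / 305045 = -1291.56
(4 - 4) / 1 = 0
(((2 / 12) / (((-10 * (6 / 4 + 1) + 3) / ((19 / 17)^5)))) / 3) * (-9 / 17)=2476099 / 1062053036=0.00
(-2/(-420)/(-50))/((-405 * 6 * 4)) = 1/102060000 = 0.00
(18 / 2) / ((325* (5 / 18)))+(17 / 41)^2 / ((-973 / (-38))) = 282815056 / 2657871125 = 0.11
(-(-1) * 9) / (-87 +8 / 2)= -9 / 83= -0.11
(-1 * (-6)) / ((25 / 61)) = 366 / 25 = 14.64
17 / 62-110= -6803 / 62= -109.73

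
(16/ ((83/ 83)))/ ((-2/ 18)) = -144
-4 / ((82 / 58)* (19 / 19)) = -116 / 41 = -2.83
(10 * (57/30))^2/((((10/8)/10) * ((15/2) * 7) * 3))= 5776/315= 18.34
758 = 758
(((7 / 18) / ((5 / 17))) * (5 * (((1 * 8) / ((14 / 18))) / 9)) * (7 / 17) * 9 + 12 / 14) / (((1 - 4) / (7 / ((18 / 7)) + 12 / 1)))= -26765 / 189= -141.61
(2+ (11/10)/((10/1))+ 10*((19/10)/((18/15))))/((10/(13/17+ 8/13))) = 328363/132600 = 2.48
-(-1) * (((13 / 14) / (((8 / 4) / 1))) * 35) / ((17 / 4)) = 65 / 17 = 3.82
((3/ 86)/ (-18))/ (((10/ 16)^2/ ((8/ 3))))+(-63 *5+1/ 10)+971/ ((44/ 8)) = -29451581/ 212850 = -138.37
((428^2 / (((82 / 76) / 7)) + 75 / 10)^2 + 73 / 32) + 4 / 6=227937123719923939 / 161376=1412459868381.44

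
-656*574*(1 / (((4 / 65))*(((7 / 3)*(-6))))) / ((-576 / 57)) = -2076035 / 48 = -43250.73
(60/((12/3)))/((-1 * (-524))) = 15/524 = 0.03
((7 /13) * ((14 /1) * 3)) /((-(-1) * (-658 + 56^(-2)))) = -307328 /8941777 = -0.03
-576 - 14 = -590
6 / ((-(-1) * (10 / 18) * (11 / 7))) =6.87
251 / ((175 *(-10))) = -251 / 1750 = -0.14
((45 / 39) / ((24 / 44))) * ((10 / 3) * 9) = 825 / 13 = 63.46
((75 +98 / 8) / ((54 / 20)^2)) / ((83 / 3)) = 8725 / 20169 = 0.43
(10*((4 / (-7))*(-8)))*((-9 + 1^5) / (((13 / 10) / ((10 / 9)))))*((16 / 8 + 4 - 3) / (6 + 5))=-256000 / 3003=-85.25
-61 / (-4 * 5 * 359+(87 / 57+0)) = 1159 / 136391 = 0.01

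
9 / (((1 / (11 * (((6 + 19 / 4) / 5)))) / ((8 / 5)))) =8514 / 25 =340.56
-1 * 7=-7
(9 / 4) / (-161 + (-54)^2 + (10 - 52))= 9 / 10852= 0.00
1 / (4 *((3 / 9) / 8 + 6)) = 6 / 145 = 0.04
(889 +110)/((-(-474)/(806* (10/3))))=447330/79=5662.41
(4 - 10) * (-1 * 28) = 168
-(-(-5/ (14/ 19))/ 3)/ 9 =-0.25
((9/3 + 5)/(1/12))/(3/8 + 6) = 256/17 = 15.06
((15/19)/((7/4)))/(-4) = -15/133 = -0.11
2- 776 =-774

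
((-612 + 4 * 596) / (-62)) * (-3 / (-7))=-2658 / 217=-12.25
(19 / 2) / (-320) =-19 / 640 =-0.03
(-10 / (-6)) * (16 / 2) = 40 / 3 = 13.33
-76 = -76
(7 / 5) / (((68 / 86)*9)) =301 / 1530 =0.20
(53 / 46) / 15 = 53 / 690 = 0.08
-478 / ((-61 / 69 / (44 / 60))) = 120934 / 305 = 396.50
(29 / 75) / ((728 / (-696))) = -841 / 2275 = -0.37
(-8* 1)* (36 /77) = -288 /77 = -3.74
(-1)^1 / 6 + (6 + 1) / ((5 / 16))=667 / 30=22.23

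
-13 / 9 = -1.44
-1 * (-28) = 28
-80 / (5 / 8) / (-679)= 128 / 679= 0.19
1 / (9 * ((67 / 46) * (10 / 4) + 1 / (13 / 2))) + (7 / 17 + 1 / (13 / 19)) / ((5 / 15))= 3000074 / 531063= 5.65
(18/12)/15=1/10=0.10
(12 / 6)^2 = 4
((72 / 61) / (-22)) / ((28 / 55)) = -0.11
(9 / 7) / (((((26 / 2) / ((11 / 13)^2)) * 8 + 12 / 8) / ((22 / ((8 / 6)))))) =35937 / 248605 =0.14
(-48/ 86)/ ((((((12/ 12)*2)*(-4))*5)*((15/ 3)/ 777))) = 2331/ 1075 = 2.17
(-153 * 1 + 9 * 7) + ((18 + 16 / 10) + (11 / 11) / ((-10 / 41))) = -149 / 2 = -74.50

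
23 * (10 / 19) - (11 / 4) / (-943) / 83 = 72007689 / 5948444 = 12.11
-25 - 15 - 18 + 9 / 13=-745 / 13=-57.31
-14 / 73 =-0.19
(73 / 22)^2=11.01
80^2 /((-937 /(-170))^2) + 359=500150871 /877969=569.67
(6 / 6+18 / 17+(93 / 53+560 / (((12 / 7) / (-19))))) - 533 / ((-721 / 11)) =-12072663263 / 1948863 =-6194.72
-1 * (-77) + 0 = 77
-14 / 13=-1.08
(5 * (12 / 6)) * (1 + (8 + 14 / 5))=118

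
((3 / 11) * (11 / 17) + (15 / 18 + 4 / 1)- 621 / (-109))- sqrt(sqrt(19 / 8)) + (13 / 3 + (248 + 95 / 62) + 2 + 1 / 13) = 597368890 / 2240277- 38^(1 / 4) / 2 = 265.41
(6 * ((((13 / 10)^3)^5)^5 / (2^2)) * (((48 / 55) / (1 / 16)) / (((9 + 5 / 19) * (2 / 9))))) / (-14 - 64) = -13865177566821570977838701180306112250672934528145901887804254559244545573377623290057 / 302500000000000000000000000000000000000000000000000000000000000000000000000000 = -45835297.74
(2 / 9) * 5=10 / 9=1.11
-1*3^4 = -81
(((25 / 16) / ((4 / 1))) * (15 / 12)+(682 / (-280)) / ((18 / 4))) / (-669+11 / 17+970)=-72641 / 413521920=-0.00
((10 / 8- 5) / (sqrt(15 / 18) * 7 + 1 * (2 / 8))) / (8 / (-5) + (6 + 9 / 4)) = 900 / 260281- 600 * sqrt(30) / 37183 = -0.08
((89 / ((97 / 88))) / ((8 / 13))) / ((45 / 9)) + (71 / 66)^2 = 57883697 / 2112660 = 27.40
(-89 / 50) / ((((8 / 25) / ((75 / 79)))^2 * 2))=-12515625 / 1597696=-7.83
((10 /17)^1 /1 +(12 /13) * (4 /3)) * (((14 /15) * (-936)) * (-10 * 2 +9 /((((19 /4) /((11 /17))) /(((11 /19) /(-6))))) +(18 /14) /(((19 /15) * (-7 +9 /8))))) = 790540795584 /24517315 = 32244.18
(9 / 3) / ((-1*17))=-3 / 17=-0.18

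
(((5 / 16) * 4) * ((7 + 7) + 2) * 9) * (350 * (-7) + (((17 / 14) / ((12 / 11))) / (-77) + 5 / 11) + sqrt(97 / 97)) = -475118565 / 1078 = -440740.78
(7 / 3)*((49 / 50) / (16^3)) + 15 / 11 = 9219773 / 6758400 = 1.36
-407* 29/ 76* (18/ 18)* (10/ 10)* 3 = -35409/ 76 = -465.91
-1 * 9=-9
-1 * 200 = -200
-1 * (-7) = 7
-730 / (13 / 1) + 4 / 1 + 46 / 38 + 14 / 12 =-73769 / 1482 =-49.78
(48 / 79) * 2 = 96 / 79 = 1.22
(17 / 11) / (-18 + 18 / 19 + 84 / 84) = -323 / 3355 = -0.10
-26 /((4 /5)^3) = -1625 /32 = -50.78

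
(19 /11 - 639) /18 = -3505 /99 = -35.40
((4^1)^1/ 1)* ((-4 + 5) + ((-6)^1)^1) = -20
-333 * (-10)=3330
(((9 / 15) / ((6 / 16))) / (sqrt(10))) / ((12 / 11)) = 11 * sqrt(10) / 75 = 0.46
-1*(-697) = 697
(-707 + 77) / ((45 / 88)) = -1232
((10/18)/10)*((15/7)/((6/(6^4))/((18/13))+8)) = 3240/217819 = 0.01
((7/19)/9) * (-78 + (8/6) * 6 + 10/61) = -9940/3477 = -2.86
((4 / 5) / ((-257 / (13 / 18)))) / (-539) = 26 / 6233535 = 0.00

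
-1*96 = -96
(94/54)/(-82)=-47/2214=-0.02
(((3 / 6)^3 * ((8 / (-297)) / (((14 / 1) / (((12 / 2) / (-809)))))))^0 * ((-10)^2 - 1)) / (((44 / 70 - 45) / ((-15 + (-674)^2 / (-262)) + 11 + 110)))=738918180 / 203443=3632.06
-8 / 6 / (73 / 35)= -140 / 219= -0.64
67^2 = 4489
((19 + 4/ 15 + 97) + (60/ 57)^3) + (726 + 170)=104267056/ 102885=1013.43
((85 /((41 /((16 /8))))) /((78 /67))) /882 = 5695 /1410318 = 0.00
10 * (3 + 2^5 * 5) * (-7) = -11410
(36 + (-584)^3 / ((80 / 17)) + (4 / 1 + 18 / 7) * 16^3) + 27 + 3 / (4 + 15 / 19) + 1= -19245621123 / 455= -42298068.40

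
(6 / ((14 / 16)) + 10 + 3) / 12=139 / 84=1.65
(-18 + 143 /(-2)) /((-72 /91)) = 16289 /144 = 113.12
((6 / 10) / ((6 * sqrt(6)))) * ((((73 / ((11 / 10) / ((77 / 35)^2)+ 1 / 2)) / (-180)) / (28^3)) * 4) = -803 * sqrt(6) / 474163200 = -0.00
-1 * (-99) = 99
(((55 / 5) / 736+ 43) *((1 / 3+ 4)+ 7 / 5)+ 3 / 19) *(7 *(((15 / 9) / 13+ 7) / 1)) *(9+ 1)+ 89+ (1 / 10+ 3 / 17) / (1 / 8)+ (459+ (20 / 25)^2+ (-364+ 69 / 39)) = 3573077851489 / 28973100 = 123323.97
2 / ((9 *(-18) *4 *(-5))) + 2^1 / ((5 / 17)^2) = 187277 / 8100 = 23.12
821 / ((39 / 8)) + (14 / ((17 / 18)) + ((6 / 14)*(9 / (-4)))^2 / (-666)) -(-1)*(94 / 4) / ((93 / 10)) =221499884231 / 1192402848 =185.76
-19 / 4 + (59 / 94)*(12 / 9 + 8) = 625 / 564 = 1.11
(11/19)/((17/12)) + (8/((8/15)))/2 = 5109/646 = 7.91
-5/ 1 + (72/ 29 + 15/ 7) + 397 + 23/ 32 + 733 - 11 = 1119.34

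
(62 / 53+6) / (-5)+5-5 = -76 / 53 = -1.43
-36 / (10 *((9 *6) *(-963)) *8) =1 / 115560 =0.00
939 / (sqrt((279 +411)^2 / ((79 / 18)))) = 2.85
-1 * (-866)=866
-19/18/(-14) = 19/252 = 0.08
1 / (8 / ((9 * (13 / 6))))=39 / 16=2.44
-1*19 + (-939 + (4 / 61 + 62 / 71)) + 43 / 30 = -124164727 / 129930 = -955.63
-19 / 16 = -1.19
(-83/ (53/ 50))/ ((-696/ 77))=8.66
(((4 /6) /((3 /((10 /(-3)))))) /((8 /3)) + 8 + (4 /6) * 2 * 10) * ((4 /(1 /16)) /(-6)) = -6064 /27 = -224.59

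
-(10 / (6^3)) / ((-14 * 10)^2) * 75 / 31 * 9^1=-5 / 97216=-0.00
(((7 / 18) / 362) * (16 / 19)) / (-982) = -14 / 15196941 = -0.00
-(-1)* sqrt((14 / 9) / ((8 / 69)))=sqrt(483) / 6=3.66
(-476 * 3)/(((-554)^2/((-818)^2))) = -238877268/76729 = -3113.26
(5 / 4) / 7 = 5 / 28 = 0.18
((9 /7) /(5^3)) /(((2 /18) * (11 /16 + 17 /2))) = 432 /42875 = 0.01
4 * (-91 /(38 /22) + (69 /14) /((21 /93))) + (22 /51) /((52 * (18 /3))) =-914245543 /7407036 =-123.43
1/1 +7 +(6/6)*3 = 11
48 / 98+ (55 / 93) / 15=0.53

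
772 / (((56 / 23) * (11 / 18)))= 39951 / 77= 518.84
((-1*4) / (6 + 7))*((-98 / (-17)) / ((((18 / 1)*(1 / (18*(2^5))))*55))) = -12544 / 12155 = -1.03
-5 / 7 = -0.71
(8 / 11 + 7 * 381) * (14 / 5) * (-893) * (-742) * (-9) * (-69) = 33809528134116 / 11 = 3073593466737.82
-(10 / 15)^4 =-16 / 81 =-0.20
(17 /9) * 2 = 34 /9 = 3.78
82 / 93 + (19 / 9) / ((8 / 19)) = 13159 / 2232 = 5.90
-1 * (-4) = 4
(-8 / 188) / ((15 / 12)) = -8 / 235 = -0.03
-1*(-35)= 35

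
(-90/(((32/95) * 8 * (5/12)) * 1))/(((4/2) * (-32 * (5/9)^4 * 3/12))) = 3365793/64000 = 52.59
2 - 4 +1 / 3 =-5 / 3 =-1.67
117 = 117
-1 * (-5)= 5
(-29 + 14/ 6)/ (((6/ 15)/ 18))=-1200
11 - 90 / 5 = -7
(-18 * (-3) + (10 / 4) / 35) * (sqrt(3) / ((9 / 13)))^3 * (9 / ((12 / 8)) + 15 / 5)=7620.70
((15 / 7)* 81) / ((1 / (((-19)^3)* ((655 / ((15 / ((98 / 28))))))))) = -363904245 / 2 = -181952122.50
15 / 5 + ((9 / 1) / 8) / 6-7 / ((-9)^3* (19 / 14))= 707969 / 221616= 3.19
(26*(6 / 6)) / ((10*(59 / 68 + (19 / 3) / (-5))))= -2652 / 407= -6.52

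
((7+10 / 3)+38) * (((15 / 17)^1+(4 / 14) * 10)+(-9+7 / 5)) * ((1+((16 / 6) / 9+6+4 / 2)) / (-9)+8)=-112775809 / 86751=-1299.99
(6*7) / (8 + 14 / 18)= 378 / 79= 4.78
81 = 81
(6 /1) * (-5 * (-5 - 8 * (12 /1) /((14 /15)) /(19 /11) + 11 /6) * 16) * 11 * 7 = 44041360 /19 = 2317966.32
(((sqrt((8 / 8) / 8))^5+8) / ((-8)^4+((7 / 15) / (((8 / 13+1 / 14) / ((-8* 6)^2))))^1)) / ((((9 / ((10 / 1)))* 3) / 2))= 3125* sqrt(2) / 6114410496+3125 / 2985552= 0.00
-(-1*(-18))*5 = -90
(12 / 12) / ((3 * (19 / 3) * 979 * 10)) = 1 / 186010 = 0.00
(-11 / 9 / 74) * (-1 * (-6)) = -11 / 111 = -0.10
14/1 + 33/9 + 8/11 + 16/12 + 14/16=1813/88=20.60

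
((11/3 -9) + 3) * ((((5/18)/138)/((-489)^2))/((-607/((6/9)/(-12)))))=-35/19469363814792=-0.00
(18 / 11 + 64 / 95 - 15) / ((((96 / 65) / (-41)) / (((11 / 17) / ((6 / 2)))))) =7068113 / 93024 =75.98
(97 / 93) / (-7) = -97 / 651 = -0.15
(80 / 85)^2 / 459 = 256 / 132651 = 0.00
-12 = -12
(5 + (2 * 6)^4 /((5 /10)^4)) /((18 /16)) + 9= 2654329 /9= 294925.44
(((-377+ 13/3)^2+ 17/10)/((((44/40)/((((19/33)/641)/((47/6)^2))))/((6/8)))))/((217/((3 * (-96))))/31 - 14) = -68396678496/692010953711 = -0.10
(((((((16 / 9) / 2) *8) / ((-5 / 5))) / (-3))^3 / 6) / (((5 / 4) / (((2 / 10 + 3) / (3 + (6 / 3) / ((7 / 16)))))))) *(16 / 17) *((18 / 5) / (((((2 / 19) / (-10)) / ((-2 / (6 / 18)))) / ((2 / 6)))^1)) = 71403831296 / 147786525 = 483.16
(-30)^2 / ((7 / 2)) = 1800 / 7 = 257.14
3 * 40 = 120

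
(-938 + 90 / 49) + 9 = -45431 / 49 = -927.16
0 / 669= 0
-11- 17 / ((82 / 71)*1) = -2109 / 82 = -25.72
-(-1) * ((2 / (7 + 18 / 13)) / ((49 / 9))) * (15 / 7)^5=177693750 / 89766187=1.98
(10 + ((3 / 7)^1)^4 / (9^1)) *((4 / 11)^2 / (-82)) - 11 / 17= -134291555 / 202493137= -0.66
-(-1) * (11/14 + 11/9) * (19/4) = 4807/504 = 9.54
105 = 105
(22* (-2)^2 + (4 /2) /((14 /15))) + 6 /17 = 10769 /119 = 90.50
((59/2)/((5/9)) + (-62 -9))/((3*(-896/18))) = 0.12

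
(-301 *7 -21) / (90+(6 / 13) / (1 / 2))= -13832 / 591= -23.40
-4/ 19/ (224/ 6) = -3/ 532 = -0.01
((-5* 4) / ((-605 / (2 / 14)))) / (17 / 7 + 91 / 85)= 170 / 125961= 0.00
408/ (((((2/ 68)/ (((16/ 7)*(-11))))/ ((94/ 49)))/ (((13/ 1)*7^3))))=-2983478784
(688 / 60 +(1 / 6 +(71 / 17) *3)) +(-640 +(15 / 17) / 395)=-1459529 / 2370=-615.84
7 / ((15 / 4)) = 28 / 15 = 1.87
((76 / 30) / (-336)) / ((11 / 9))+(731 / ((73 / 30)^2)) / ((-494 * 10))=-126325597 / 4054090040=-0.03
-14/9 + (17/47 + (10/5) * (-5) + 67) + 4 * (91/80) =510613/8460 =60.36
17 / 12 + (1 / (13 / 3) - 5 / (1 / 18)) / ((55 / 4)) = -43861 / 8580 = -5.11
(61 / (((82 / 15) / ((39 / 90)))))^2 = 628849 / 26896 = 23.38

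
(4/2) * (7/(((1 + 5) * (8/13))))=91/24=3.79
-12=-12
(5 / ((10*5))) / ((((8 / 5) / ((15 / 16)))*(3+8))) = 15 / 2816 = 0.01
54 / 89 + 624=55590 / 89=624.61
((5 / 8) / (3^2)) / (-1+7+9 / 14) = 35 / 3348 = 0.01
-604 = -604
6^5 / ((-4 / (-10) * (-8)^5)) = -1215 / 2048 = -0.59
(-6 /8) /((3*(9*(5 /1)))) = -1 /180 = -0.01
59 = 59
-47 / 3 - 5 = -62 / 3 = -20.67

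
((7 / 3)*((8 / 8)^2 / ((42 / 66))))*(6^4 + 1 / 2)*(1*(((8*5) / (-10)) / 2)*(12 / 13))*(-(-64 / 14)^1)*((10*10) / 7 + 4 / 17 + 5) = -8481142912 / 10829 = -783188.01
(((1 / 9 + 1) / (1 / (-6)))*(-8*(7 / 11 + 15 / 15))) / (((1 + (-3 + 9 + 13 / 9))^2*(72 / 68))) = 4590 / 3971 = 1.16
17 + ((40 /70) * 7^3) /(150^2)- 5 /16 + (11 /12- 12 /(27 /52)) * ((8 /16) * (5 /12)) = 6519079 /540000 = 12.07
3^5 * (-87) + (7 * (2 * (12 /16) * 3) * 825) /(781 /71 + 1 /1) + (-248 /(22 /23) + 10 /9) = -15232961 /792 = -19233.54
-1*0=0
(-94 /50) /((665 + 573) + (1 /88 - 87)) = -4136 /2532225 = -0.00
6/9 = 2/3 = 0.67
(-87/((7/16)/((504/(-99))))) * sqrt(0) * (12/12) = 0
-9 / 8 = -1.12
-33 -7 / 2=-73 / 2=-36.50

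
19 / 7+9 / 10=3.61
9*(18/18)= 9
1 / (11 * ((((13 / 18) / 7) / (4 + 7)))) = 9.69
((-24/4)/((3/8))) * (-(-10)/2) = -80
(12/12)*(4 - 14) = -10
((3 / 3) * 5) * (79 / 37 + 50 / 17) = 15965 / 629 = 25.38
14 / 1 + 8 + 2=24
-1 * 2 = -2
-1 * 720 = -720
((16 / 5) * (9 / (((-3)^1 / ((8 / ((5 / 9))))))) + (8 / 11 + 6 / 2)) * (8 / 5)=-295928 / 1375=-215.22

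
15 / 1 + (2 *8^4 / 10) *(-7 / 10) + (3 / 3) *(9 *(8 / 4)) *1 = -13511 / 25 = -540.44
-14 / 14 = -1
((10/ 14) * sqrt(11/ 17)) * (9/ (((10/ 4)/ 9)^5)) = 17006112 * sqrt(187)/ 74375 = 3126.79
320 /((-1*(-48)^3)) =5 /1728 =0.00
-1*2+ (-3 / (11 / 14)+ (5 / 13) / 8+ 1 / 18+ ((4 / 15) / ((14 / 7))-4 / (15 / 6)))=-369689 / 51480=-7.18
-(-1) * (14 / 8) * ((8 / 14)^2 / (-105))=-4 / 735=-0.01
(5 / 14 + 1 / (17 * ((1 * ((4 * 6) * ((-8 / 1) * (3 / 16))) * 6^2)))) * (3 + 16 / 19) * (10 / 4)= 20101645 / 5860512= 3.43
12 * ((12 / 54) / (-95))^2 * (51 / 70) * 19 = 136 / 149625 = 0.00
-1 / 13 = -0.08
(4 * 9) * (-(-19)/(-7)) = -684/7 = -97.71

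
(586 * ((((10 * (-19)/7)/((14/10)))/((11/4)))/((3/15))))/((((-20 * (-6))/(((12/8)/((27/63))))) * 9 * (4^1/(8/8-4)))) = 139175/2772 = 50.21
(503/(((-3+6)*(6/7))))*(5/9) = 17605/162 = 108.67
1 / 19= 0.05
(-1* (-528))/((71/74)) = 39072/71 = 550.31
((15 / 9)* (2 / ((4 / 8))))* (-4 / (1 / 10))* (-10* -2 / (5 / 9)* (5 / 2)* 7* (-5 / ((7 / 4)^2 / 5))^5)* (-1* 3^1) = -737280000000000000 / 40353607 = -18270485709.00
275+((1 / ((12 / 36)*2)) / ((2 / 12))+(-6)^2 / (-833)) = 236536 / 833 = 283.96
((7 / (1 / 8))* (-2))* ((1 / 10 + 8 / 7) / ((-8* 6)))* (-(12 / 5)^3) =-25056 / 625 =-40.09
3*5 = 15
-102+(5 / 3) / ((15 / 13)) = -905 / 9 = -100.56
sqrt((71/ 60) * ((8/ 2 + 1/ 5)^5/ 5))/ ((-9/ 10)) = -49 * sqrt(2485)/ 125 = -19.54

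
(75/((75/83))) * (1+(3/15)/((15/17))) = 7636/75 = 101.81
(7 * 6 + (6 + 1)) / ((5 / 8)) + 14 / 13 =5166 / 65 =79.48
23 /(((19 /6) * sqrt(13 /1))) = 138 * sqrt(13) /247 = 2.01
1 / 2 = 0.50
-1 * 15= -15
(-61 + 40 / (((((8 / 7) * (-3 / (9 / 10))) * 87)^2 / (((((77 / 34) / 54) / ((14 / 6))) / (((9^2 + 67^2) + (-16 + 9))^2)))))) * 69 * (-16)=2405614368911482643 / 35721287255160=67344.00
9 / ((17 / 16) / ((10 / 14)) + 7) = 720 / 679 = 1.06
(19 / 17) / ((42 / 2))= 19 / 357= 0.05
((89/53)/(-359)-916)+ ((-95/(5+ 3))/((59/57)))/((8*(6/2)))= -65845571831/71845952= -916.48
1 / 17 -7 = -118 / 17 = -6.94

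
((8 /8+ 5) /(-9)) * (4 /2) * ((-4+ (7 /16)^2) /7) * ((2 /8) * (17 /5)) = 1105 /1792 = 0.62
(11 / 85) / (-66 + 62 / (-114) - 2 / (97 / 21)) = -0.00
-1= -1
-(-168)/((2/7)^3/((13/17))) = 93639/17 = 5508.18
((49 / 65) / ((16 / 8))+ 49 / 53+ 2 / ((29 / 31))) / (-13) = -0.26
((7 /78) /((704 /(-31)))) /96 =-217 /5271552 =-0.00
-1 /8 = -0.12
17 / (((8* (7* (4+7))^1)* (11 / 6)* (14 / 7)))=51 / 6776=0.01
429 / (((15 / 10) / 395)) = 112970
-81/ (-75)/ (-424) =-27/ 10600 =-0.00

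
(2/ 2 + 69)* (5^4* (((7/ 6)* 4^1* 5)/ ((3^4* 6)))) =2100.48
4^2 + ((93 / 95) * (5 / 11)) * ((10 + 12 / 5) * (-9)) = -35174 / 1045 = -33.66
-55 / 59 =-0.93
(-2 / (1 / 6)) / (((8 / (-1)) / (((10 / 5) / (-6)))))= -1 / 2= -0.50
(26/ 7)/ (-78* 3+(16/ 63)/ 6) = -0.02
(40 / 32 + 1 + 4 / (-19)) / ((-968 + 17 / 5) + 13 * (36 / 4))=-775 / 322088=-0.00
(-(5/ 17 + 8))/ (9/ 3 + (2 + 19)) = -47/ 136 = -0.35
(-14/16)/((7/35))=-35/8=-4.38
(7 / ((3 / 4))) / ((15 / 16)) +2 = 538 / 45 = 11.96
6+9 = 15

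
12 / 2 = 6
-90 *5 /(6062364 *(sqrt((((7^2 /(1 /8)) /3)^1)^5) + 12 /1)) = 5 /213817040149944- 48020 *sqrt(6) /309271075931169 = -0.00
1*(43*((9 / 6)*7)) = 903 / 2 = 451.50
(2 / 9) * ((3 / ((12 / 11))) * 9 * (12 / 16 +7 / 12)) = 22 / 3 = 7.33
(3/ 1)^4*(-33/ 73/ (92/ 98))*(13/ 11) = -154791/ 3358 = -46.10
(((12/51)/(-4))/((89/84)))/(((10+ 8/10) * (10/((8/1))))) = -56/13617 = -0.00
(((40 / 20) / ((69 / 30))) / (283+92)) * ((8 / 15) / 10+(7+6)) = 3916 / 129375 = 0.03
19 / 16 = 1.19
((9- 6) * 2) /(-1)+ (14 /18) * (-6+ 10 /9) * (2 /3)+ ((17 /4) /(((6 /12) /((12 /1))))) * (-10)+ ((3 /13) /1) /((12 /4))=-1028.46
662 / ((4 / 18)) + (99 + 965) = 4043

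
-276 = -276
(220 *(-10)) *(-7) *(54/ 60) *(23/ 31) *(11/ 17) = 6653.85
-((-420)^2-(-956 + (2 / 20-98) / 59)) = -104641019 / 590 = -177357.66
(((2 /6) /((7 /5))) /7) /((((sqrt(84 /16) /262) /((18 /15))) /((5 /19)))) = 5240* sqrt(21) /19551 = 1.23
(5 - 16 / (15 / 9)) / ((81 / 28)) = -644 / 405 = -1.59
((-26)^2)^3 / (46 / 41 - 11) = -12665546816 / 405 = -31272955.10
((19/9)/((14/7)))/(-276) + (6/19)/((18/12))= 19511/94392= 0.21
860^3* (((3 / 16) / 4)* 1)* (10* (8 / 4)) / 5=119260500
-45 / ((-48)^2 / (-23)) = 115 / 256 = 0.45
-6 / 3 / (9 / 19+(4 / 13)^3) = -83486 / 20989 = -3.98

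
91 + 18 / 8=373 / 4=93.25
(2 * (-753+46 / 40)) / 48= -15037 / 480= -31.33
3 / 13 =0.23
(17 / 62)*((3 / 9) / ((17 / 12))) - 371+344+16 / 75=-62129 / 2325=-26.72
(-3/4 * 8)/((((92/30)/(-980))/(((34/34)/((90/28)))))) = 596.52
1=1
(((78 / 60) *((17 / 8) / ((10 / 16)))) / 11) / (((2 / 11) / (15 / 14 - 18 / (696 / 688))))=-1500369 / 40600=-36.95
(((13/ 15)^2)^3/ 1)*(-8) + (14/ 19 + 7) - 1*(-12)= 3537809407/ 216421875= 16.35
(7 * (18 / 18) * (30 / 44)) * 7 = 735 / 22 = 33.41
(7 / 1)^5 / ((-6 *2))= -16807 / 12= -1400.58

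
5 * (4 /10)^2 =4 /5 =0.80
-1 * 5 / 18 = -5 / 18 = -0.28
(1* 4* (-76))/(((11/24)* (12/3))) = -1824/11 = -165.82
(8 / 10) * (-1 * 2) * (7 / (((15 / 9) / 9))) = -1512 / 25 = -60.48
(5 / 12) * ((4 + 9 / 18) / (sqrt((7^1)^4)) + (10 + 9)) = 9355 / 1176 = 7.95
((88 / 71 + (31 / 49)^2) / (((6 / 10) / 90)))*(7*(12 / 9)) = 55903800 / 24353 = 2295.56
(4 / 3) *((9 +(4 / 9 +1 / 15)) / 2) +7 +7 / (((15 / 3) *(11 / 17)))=23024 / 1485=15.50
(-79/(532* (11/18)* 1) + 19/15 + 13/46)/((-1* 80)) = -329663/20189400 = -0.02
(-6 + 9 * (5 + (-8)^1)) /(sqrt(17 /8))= -66 * sqrt(34) /17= -22.64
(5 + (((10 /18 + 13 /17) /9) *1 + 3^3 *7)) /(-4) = -48.54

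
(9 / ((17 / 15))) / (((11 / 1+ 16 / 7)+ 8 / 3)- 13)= 2835 / 1054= 2.69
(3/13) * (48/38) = 72/247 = 0.29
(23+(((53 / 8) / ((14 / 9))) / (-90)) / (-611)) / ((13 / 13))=23.00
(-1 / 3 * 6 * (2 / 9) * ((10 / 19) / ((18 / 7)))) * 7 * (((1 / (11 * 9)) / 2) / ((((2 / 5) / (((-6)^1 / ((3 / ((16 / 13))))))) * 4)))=9800 / 1980693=0.00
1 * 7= 7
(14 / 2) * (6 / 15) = 14 / 5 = 2.80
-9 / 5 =-1.80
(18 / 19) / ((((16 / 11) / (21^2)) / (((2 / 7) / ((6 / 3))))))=6237 / 152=41.03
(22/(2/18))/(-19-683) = -11/39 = -0.28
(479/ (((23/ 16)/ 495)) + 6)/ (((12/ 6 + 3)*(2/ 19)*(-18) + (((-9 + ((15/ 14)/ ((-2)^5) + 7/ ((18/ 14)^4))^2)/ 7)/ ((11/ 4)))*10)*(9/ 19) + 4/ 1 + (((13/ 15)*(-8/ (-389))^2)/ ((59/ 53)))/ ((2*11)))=-564883963249487776346120739840/ 3867603036879564903206873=-146055.31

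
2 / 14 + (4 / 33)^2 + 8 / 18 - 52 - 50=-772957 / 7623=-101.40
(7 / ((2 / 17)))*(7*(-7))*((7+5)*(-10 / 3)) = 116620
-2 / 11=-0.18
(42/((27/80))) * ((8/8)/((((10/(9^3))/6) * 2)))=27216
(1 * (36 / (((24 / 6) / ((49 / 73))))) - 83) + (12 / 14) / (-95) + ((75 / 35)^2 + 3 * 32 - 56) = -11001881 / 339815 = -32.38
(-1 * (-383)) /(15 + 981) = 383 /996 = 0.38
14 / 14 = 1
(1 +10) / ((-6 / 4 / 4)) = -29.33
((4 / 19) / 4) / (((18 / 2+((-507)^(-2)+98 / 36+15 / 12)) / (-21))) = -2399124 / 28157981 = -0.09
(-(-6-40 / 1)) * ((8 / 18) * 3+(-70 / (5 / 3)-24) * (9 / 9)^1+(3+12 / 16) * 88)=36616 / 3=12205.33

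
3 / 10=0.30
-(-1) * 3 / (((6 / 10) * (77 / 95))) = 475 / 77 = 6.17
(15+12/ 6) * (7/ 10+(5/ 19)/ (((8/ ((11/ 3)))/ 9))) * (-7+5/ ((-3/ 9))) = -253759/ 380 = -667.79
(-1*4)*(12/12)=-4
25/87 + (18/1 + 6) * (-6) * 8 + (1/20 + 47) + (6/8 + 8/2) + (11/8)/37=-141619967/128760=-1099.88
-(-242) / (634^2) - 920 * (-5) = 924498921 / 200978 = 4600.00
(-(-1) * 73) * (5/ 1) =365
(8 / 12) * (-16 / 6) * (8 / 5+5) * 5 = -176 / 3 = -58.67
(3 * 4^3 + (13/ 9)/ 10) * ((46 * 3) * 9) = 1193217/ 5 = 238643.40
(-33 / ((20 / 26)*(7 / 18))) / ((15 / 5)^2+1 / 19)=-73359 / 6020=-12.19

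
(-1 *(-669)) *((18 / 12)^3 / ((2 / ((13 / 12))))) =78273 / 64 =1223.02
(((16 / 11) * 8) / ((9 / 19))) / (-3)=-2432 / 297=-8.19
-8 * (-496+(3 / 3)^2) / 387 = 440 / 43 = 10.23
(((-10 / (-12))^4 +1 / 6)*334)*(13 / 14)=1825811 / 9072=201.26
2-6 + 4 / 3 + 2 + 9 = 25 / 3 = 8.33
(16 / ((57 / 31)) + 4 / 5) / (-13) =-2708 / 3705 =-0.73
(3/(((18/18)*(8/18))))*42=567/2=283.50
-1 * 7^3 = -343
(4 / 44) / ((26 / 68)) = 34 / 143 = 0.24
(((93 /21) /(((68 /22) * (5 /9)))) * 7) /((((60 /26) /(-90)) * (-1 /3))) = 359073 /170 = 2112.19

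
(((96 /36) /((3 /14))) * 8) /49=128 /63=2.03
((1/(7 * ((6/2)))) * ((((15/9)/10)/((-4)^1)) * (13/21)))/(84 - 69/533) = -6929/473136552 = -0.00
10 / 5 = 2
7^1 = 7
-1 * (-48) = 48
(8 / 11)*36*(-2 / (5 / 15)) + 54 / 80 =-68823 / 440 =-156.42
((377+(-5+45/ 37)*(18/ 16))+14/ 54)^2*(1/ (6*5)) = 555410977081/ 119760120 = 4637.70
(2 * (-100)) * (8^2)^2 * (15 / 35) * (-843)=2071756800 / 7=295965257.14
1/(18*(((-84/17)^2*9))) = 289/1143072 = 0.00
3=3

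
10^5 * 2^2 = 400000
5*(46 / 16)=115 / 8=14.38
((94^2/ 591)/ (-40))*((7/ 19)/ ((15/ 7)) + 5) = -1628033/ 842175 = -1.93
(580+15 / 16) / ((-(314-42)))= -9295 / 4352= -2.14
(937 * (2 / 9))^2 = 3511876 / 81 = 43356.49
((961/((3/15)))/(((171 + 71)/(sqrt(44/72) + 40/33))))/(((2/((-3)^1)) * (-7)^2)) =-48050/65219-4805 * sqrt(22)/47432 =-1.21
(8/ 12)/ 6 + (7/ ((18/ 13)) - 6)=-5/ 6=-0.83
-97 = -97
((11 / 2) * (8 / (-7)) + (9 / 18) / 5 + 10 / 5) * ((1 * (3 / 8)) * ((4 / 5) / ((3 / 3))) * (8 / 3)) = -586 / 175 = -3.35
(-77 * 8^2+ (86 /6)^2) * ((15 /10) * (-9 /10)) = 127509 /20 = 6375.45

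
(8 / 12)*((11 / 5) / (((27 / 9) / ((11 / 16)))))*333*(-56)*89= -2789171 / 5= -557834.20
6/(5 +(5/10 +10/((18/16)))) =108/259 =0.42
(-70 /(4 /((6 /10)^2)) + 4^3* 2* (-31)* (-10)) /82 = 396737 /820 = 483.83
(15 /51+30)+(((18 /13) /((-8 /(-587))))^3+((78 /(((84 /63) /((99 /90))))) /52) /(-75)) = 313338172107307 /298792000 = 1048683.27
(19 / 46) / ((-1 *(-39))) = 19 / 1794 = 0.01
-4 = -4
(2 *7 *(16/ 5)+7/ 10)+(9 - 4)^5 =6341/ 2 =3170.50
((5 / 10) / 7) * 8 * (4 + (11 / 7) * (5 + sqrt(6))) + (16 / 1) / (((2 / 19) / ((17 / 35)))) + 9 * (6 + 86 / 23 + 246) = 44 * sqrt(6) / 49 + 13424014 / 5635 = 2384.46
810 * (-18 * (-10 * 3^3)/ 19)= 3936600/ 19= 207189.47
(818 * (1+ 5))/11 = 4908/11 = 446.18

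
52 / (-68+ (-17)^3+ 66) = -52 / 4915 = -0.01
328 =328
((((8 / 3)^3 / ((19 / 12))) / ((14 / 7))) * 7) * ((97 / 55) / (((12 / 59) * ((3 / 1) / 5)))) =10255616 / 16929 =605.80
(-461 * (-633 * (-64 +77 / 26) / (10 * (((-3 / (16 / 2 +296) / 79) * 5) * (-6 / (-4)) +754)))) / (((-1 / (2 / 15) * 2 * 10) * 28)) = 0.56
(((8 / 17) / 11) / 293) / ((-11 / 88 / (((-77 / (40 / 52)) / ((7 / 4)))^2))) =-475904 / 124525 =-3.82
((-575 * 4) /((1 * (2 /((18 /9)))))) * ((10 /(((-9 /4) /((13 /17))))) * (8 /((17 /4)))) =38272000 /2601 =14714.34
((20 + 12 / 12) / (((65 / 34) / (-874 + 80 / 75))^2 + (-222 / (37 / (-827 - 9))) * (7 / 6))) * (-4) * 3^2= -149838805682496 / 1159863348641057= -0.13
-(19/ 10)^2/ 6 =-361/ 600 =-0.60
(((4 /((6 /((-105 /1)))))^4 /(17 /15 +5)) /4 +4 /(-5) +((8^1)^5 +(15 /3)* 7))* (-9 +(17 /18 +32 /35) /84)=-9080854.54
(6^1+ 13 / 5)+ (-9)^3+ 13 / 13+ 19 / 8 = -28681 / 40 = -717.02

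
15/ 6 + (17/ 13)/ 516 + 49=345479/ 6708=51.50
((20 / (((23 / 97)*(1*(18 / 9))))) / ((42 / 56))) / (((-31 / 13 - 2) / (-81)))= 453960 / 437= 1038.81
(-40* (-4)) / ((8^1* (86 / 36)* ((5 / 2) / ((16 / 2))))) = 1152 / 43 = 26.79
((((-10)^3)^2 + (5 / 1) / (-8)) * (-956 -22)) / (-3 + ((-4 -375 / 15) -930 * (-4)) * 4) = -3911997555 / 59044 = -66255.63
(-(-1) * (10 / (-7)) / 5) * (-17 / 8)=0.61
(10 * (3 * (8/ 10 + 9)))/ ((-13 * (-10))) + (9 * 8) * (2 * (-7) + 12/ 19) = -1185927/ 1235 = -960.26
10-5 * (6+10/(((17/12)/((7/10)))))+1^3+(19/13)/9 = -86608/1989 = -43.54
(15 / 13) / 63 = 5 / 273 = 0.02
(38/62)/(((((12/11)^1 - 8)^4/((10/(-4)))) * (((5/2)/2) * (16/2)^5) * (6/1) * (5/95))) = -0.00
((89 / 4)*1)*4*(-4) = -356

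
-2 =-2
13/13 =1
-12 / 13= -0.92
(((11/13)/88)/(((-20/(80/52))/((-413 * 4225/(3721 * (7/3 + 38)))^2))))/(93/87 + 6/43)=-0.08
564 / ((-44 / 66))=-846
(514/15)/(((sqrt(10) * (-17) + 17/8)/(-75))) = 20560/10863 + 164480 * sqrt(10)/10863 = 49.77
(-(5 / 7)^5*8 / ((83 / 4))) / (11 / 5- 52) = 500000 / 347350269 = 0.00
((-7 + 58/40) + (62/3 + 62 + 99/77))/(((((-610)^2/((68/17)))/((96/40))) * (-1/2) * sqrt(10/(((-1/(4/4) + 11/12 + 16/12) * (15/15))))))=-32929 * sqrt(2)/32558750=-0.00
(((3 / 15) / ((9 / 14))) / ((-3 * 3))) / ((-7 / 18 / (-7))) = -28 / 45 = -0.62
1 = 1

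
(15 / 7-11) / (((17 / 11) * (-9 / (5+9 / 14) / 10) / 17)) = 269390 / 441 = 610.86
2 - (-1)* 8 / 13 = 34 / 13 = 2.62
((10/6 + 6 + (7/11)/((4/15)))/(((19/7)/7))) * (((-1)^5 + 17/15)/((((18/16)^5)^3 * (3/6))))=1.18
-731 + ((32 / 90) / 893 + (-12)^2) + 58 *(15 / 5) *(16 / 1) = 88286461 / 40185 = 2197.00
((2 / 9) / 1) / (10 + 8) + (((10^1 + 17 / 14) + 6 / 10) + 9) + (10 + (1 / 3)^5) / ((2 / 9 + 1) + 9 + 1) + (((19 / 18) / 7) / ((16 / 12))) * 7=51562643 / 2290680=22.51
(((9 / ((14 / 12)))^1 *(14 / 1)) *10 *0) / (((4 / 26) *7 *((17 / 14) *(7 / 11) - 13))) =0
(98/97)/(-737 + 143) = -49/28809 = -0.00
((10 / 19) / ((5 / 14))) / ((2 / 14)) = 196 / 19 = 10.32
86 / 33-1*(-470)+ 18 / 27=5206 / 11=473.27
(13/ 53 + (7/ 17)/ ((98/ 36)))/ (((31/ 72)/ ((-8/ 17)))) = -0.43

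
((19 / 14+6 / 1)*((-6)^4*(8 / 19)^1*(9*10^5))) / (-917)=-480556800000 / 121961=-3940249.75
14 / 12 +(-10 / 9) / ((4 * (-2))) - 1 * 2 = -25 / 36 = -0.69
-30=-30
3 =3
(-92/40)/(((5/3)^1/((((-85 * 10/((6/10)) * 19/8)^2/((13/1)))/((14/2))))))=-1499729375/8736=-171672.32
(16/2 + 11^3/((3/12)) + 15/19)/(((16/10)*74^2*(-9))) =-506615/7491168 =-0.07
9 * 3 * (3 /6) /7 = 1.93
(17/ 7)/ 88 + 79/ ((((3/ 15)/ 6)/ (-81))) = -118253503/ 616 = -191969.97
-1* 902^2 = -813604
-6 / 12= -1 / 2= -0.50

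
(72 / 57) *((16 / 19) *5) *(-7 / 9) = -4480 / 1083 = -4.14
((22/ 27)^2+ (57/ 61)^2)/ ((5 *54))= 833897/ 146480886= 0.01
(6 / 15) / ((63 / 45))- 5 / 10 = -0.21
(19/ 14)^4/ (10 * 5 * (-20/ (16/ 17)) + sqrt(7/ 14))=-276932125/ 86736086584-130321 * sqrt(2)/ 86736086584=-0.00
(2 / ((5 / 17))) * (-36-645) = -23154 / 5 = -4630.80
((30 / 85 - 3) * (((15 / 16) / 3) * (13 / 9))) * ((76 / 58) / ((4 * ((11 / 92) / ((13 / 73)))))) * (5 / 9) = -9231625 / 28503288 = -0.32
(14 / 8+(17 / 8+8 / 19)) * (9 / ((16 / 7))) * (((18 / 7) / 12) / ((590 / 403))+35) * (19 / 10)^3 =615918703473 / 151040000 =4077.85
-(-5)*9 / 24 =1.88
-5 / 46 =-0.11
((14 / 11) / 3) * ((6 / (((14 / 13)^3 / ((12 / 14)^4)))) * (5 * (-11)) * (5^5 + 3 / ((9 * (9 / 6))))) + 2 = -22245971542 / 117649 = -189087.64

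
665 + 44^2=2601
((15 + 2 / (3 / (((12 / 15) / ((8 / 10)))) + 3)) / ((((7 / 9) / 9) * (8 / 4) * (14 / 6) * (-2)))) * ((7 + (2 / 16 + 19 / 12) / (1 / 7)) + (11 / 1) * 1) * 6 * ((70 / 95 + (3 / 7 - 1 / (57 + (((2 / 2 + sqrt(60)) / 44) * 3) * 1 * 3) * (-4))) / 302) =-22115189681289 / 1582112069776 + 29468934 * sqrt(15) / 5204316019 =-13.96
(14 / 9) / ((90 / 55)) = 77 / 81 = 0.95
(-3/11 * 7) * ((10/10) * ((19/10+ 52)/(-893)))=1029/8930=0.12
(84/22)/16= 21/88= 0.24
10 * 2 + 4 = 24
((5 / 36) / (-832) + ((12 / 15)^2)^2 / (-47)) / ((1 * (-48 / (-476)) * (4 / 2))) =-929935853 / 21116160000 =-0.04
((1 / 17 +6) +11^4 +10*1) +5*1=249255 / 17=14662.06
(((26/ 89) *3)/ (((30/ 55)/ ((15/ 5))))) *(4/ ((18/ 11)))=3146/ 267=11.78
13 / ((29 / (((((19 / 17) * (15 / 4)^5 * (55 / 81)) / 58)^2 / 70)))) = 249544775390625 / 413885085515776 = 0.60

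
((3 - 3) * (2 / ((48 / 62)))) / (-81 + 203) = 0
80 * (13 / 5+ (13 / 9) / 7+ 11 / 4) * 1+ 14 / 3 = 28298 / 63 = 449.17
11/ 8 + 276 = 2219/ 8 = 277.38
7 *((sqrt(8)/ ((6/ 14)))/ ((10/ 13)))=637 *sqrt(2)/ 15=60.06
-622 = -622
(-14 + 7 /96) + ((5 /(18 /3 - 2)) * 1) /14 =-9299 /672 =-13.84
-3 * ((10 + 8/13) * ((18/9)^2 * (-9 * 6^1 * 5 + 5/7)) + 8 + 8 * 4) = 239280/7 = 34182.86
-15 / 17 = -0.88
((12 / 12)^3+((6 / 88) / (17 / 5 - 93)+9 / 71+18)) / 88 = 26767831 / 123160576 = 0.22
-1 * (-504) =504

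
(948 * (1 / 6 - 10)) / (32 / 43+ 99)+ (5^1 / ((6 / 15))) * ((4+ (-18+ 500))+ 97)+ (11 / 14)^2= 6048146303 / 840644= 7194.66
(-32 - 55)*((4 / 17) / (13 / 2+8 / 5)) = -1160 / 459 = -2.53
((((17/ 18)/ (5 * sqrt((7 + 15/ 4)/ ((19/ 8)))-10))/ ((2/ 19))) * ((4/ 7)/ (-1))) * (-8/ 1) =49096/ 1575 + 1292 * sqrt(1634)/ 1575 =64.33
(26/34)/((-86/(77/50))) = -1001/73100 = -0.01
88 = 88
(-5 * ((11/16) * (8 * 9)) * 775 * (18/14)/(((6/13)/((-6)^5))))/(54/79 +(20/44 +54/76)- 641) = -960441997086000/147742399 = -6500787.88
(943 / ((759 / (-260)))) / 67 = -10660 / 2211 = -4.82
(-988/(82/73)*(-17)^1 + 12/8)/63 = 1226231/5166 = 237.37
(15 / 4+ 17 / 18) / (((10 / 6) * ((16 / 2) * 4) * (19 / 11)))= 1859 / 36480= 0.05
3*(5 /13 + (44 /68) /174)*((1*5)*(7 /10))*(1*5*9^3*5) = 1905077475 /25636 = 74312.59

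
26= 26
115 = 115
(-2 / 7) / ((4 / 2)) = -1 / 7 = -0.14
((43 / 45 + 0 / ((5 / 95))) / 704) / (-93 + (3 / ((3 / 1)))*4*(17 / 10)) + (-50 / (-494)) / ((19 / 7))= 477691001 / 12815719488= 0.04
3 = 3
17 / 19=0.89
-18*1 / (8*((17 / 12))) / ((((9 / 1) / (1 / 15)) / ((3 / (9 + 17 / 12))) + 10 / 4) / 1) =-108 / 32045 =-0.00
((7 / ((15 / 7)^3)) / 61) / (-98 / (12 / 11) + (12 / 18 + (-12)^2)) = 686 / 3225375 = 0.00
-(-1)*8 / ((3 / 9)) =24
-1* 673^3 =-304821217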